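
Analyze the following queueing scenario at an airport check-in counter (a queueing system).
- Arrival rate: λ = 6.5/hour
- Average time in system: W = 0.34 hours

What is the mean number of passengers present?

Little's Law: L = λW
L = 6.5 × 0.34 = 2.2100 passengers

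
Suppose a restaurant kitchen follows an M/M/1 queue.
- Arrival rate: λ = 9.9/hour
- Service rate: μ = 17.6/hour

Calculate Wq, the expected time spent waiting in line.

First, compute utilization: ρ = λ/μ = 9.9/17.6 = 0.5625
For M/M/1: Wq = λ/(μ(μ-λ))
Wq = 9.9/(17.6 × (17.6-9.9))
Wq = 9.9/(17.6 × 7.70)
Wq = 0.07305 hours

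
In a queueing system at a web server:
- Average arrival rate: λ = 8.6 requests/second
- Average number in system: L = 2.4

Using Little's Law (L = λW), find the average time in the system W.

Little's Law: L = λW, so W = L/λ
W = 2.4/8.6 = 0.2791 seconds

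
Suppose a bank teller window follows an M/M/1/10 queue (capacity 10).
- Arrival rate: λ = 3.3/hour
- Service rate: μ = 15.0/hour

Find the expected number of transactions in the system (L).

ρ = λ/μ = 3.3/15.0 = 0.2200
P₀ = (1-ρ)/(1-ρ^(K+1)) = (1-0.2200)/(1-0.2200^11) = 0.7800/1.0000 = 0.7800
P_K = P₀×ρ^K = 0.7800 × 0.2200^10 = 0.7800 × 2.656e-07 = 2.072e-07
L = ρ[1 - (K+1)ρ^K + Kρ^(K+1)] / [(1-ρ)(1-ρ^(K+1))]
L = 0.2200 × (1 - 11×2.656e-07 + 10×5.843e-08) / ((1 - 0.2200) × (1 - 5.843e-08)) = 0.2821 transactions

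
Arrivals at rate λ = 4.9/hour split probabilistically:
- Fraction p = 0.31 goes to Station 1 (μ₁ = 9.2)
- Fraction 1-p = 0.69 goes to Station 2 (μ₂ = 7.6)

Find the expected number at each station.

Effective rates: λ₁ = 4.9×0.31 = 1.519, λ₂ = 4.9×0.69 = 3.381
Station 1: ρ₁ = 1.519/9.2 = 0.16511, L₁ = ρ₁/(1-ρ₁) = 0.16511/(1-0.16511) = 0.1978
Station 2: ρ₂ = 3.381/7.6 = 0.44487, L₂ = ρ₂/(1-ρ₂) = 0.44487/(1-0.44487) = 0.8014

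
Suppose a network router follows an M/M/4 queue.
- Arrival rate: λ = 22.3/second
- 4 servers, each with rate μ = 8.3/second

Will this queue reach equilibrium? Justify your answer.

Stability requires ρ = λ/(cμ) < 1
ρ = 22.3/(4 × 8.3) = 22.3/33.20 = 0.6717
Since 0.6717 < 1, the system is STABLE.
The servers are busy 67.17% of the time.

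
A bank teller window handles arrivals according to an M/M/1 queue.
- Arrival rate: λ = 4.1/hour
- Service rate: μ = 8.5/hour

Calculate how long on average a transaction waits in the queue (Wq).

First, compute utilization: ρ = λ/μ = 4.1/8.5 = 0.4824
For M/M/1: Wq = λ/(μ(μ-λ))
Wq = 4.1/(8.5 × (8.5-4.1))
Wq = 4.1/(8.5 × 4.40)
Wq = 0.1096 hours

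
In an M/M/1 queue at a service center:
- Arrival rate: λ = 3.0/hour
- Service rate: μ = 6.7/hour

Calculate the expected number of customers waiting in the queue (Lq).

ρ = λ/μ = 3.0/6.7 = 0.4478
For M/M/1: Lq = λ²/(μ(μ-λ))
Lq = 9.00/(6.7 × 3.70)
Lq = 0.3630 customers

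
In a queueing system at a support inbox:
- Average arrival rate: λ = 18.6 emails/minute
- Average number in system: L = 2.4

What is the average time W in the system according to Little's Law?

Little's Law: L = λW, so W = L/λ
W = 2.4/18.6 = 0.1290 minutes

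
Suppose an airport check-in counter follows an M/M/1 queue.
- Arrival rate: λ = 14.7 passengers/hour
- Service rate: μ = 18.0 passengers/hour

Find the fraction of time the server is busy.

Server utilization: ρ = λ/μ
ρ = 14.7/18.0 = 0.8167
The server is busy 81.67% of the time.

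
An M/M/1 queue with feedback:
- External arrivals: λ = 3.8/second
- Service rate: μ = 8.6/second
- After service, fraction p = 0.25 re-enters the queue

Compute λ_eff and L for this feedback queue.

Effective arrival rate: λ_eff = λ/(1-p) = 3.8/(1-0.25) = 3.8/0.75 = 5.0667
ρ = λ_eff/μ = 5.0667/8.6 = 0.58915
L = ρ/(1-ρ) = 0.58915/(1-0.58915) = 1.4340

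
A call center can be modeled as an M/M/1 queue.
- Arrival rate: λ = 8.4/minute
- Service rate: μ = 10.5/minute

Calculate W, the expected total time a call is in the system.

First, compute utilization: ρ = λ/μ = 8.4/10.5 = 0.8000
For M/M/1: W = 1/(μ-λ)
W = 1/(10.5-8.4) = 1/2.10
W = 0.4762 minutes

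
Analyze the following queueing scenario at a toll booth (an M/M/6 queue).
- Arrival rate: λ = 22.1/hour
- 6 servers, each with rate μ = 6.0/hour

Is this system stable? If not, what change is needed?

Stability requires ρ = λ/(cμ) < 1
ρ = 22.1/(6 × 6.0) = 22.1/36.00 = 0.6139
Since 0.6139 < 1, the system is STABLE.
The servers are busy 61.39% of the time.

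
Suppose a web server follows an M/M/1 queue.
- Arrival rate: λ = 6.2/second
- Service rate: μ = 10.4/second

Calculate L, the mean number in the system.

ρ = λ/μ = 6.2/10.4 = 0.5962
For M/M/1: L = λ/(μ-λ)
L = 6.2/(10.4-6.2) = 6.2/4.20
L = 1.4762 requests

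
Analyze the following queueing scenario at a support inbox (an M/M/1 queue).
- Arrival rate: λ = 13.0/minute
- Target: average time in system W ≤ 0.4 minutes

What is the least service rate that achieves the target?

For M/M/1: W = 1/(μ-λ)
Need W ≤ 0.4, so 1/(μ-λ) ≤ 0.4
μ - λ ≥ 1/0.4 = 2.5000
μ ≥ 13.0 + 2.5000 = 15.5000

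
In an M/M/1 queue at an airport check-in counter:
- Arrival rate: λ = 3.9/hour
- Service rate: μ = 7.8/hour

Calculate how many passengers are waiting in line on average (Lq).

ρ = λ/μ = 3.9/7.8 = 0.5000
For M/M/1: Lq = λ²/(μ(μ-λ))
Lq = 15.21/(7.8 × 3.90)
Lq = 0.5000 passengers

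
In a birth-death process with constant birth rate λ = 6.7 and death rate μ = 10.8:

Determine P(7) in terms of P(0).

For constant rates: P(n)/P(0) = (λ/μ)^n
P(7)/P(0) = (6.7/10.8)^7 = 0.62037^7 = 0.03536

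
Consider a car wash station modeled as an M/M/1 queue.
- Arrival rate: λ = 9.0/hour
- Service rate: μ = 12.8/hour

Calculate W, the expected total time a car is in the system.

First, compute utilization: ρ = λ/μ = 9.0/12.8 = 0.7031
For M/M/1: W = 1/(μ-λ)
W = 1/(12.8-9.0) = 1/3.80
W = 0.2632 hours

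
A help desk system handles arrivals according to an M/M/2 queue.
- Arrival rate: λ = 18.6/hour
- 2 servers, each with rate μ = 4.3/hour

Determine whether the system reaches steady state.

Stability requires ρ = λ/(cμ) < 1
ρ = 18.6/(2 × 4.3) = 18.6/8.60 = 2.1628
Since 2.1628 ≥ 1, the system is UNSTABLE.
Need c > λ/μ = 18.6/4.3 = 4.33.
Minimum servers needed: c = 5.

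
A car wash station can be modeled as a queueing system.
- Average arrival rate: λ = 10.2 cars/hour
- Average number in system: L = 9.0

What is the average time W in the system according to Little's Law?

Little's Law: L = λW, so W = L/λ
W = 9.0/10.2 = 0.8824 hours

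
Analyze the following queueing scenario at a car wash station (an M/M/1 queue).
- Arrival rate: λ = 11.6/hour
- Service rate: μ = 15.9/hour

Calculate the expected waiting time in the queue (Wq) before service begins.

First, compute utilization: ρ = λ/μ = 11.6/15.9 = 0.7296
For M/M/1: Wq = λ/(μ(μ-λ))
Wq = 11.6/(15.9 × (15.9-11.6))
Wq = 11.6/(15.9 × 4.30)
Wq = 0.1697 hours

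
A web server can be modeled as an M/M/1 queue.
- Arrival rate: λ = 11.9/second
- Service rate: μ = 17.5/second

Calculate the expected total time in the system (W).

First, compute utilization: ρ = λ/μ = 11.9/17.5 = 0.6800
For M/M/1: W = 1/(μ-λ)
W = 1/(17.5-11.9) = 1/5.60
W = 0.1786 seconds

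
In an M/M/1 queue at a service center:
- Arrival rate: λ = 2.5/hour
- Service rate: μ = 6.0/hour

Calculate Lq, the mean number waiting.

ρ = λ/μ = 2.5/6.0 = 0.4167
For M/M/1: Lq = λ²/(μ(μ-λ))
Lq = 6.25/(6.0 × 3.50)
Lq = 0.2976 customers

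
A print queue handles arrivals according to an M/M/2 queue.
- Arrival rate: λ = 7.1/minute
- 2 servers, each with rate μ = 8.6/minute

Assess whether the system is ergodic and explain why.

Stability requires ρ = λ/(cμ) < 1
ρ = 7.1/(2 × 8.6) = 7.1/17.20 = 0.4128
Since 0.4128 < 1, the system is STABLE.
The servers are busy 41.28% of the time.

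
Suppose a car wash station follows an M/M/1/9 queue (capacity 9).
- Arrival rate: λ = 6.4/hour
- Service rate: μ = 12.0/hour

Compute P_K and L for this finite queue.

ρ = λ/μ = 6.4/12.0 = 0.53333
P₀ = (1-ρ)/(1-ρ^(K+1)) = (1-0.53333)/(1-0.53333^10) = 0.46667/0.99814 = 0.4675
P_K = P₀×ρ^K = 0.4675 × 0.53333^9 = 0.4675 × 0.003491 = 0.001632
Blocking probability P_9 = 0.001632 (0.16%)
L = ρ[1 - (K+1)ρ^K + Kρ^(K+1)] / [(1-ρ)(1-ρ^(K+1))]
L = 0.53333 × (1 - 10×0.003491 + 9×0.001862) / ((1 - 0.53333) × (1 - 0.001862)) = 1.1242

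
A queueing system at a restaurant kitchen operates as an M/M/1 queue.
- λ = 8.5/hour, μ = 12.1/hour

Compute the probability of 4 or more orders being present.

ρ = λ/μ = 8.5/12.1 = 0.7025
P(N ≥ n) = ρⁿ
P(N ≥ 4) = 0.7025^4
P(N ≥ 4) = 0.2435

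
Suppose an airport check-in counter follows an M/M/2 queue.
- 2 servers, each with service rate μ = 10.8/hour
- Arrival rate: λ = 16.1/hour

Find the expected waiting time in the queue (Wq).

Traffic intensity: ρ = λ/(cμ) = 16.1/(2×10.8) = 0.7454
Since ρ = 0.7454 < 1, system is stable.
Offered load a = λ/μ = cρ = 16.1/10.8 = 1.4907
P₀ = [ Σₙ₌₀^1 aⁿ/n! + a^2/(2!(1-ρ)) ]⁻¹
Σ = a^0/0! + a^1/1! = 1.0000 + 1.4907 = 2.4907
a^2/(2!(1-ρ)) = 2.2223/(2 × 0.25463) = 4.3638
P₀ = 1/(2.4907 + 4.3638) = 0.1459
Lq = P₀·a^2·ρ / (2!(1-ρ)²) = 0.14589 × 2.2223 × 0.74537 / (2 × 0.064836) = 1.8636
Wq = Lq/λ = 1.8636/16.1 = 0.1158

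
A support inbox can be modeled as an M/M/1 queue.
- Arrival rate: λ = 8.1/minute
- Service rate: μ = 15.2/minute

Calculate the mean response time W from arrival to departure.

First, compute utilization: ρ = λ/μ = 8.1/15.2 = 0.5329
For M/M/1: W = 1/(μ-λ)
W = 1/(15.2-8.1) = 1/7.10
W = 0.1408 minutes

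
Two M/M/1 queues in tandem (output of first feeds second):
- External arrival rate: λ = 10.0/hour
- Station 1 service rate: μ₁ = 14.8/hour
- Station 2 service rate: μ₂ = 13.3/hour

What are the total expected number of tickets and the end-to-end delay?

By Jackson's theorem, each station behaves as independent M/M/1.
Station 1: ρ₁ = 10.0/14.8 = 0.6757, L₁ = ρ₁/(1-ρ₁) = λ/(μ₁-λ) = 10.0/4.80 = 2.0833
Station 2: ρ₂ = 10.0/13.3 = 0.7519, L₂ = ρ₂/(1-ρ₂) = λ/(μ₂-λ) = 10.0/3.30 = 3.0303
Total: L = L₁ + L₂ = 2.0833 + 3.0303 = 5.1136
W = L/λ = 5.1136/10.0 = 0.5114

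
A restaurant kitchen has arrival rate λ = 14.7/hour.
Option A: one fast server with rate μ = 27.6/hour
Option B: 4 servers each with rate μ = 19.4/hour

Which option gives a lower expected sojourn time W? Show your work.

Option A: single server μ = 27.6 (M/M/1)
  ρ_A = 14.7/27.6 = 0.5326
  W_A = 1/(μ-λ) = 1/(27.6-14.7) = 1/12.90 = 0.07752

Option B: 4 servers μ = 19.4 (M/M/4)
  ρ_B = λ/(cμ) = 14.7/(4×19.4) = 0.1894
  Offered load a = λ/μ = cρ = 14.7/19.4 = 0.7577
  P₀ = [ Σₙ₌₀^3 aⁿ/n! + a^4/(4!(1-ρ)) ]⁻¹
  Σ = a^0/0! + a^1/1! + a^2/2! + a^3/3! = 1.0000 + 0.7577 + 0.2871 + 0.07251 = 2.1173
  a^4/(4!(1-ρ)) = 0.3297/(24 × 0.8106) = 0.01695
  P₀ = 1/(2.1173 + 0.01695) = 0.4685
  Lq = P₀·a^4·ρ / (4!(1-ρ)²) = 0.46855 × 0.32966 × 0.18943 / (24 × 0.65702) = 0.001856
  Wq_B = Lq/λ = 0.0018556/14.7 = 0.00012623
  W_B = Wq_B + 1/μ = 0.00012623 + 0.051546 = 0.05167

Since W_B = 0.05167 < W_A = 0.07752, Option B (multiple servers) has the shorter time in system.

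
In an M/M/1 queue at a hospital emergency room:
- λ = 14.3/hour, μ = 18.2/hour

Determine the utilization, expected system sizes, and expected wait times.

Step 1: ρ = λ/μ = 14.3/18.2 = 0.7857
Step 2: L = λ/(μ-λ) = 14.3/3.90 = 3.6667
Step 3: Lq = λ²/(μ(μ-λ)) = 204.49/(18.2×3.90) = 2.8810
Step 4: W = 1/(μ-λ) = 1/3.90 = 0.25641
Step 5: Wq = λ/(μ(μ-λ)) = 14.3/(18.2×3.90) = 0.2015
Step 6: P(0) = 1-ρ = 0.2143
Verify: L = λW = 14.3×0.25641 = 3.6667 ✔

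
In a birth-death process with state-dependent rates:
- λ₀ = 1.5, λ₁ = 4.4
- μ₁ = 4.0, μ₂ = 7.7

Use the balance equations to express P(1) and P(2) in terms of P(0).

Balance equations:
State 0: λ₀P₀ = μ₁P₁ → P₁ = (λ₀/μ₁)P₀ = (1.5/4.0)P₀ = 0.3750P₀
State 1: P₂ = (λ₀λ₁)/(μ₁μ₂)P₀ = (1.5×4.4)/(4.0×7.7)P₀ = 0.2143P₀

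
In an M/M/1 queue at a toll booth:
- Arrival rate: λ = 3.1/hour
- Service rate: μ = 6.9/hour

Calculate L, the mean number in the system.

ρ = λ/μ = 3.1/6.9 = 0.4493
For M/M/1: L = λ/(μ-λ)
L = 3.1/(6.9-3.1) = 3.1/3.80
L = 0.8158 vehicles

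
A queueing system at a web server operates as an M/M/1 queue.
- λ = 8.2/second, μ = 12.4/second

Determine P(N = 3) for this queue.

ρ = λ/μ = 8.2/12.4 = 0.6613
P(n) = (1-ρ)ρⁿ
P(3) = (1-0.6613) × 0.6613^3
P(3) = 0.3387 × 0.2892
P(3) = 0.09795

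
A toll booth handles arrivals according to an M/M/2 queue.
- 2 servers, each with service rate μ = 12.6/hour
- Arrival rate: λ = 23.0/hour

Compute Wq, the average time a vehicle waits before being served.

Traffic intensity: ρ = λ/(cμ) = 23.0/(2×12.6) = 0.9127
Since ρ = 0.9127 < 1, system is stable.
Offered load a = λ/μ = cρ = 23.0/12.6 = 1.8254
P₀ = [ Σₙ₌₀^1 aⁿ/n! + a^2/(2!(1-ρ)) ]⁻¹
Σ = a^0/0! + a^1/1! = 1.0000 + 1.8254 = 2.8254
a^2/(2!(1-ρ)) = 3.33207/(2 × 0.0873016) = 19.0837
P₀ = 1/(2.8254 + 19.0837) = 0.04564
Lq = P₀·a^2·ρ / (2!(1-ρ)²) = 0.045643 × 3.3321 × 0.91270 / (2 × 0.0076216) = 9.1063
Wq = Lq/λ = 9.1063/23.0 = 0.3959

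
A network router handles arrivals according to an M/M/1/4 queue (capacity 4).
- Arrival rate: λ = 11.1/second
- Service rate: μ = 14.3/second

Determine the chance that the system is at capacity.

ρ = λ/μ = 11.1/14.3 = 0.7762
P₀ = (1-ρ)/(1-ρ^(K+1)) = (1-0.7762)/(1-0.7762^5) = 0.2238/0.7182 = 0.3116
P_K = P₀×ρ^K = 0.3116 × 0.7762^4 = 0.3116 × 0.3630 = 0.1131
Blocking probability = 11.31%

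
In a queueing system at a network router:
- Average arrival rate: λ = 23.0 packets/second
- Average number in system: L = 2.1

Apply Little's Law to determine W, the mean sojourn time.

Little's Law: L = λW, so W = L/λ
W = 2.1/23.0 = 0.09130 seconds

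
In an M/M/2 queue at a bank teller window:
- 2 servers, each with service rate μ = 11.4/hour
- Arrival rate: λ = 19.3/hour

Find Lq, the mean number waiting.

Traffic intensity: ρ = λ/(cμ) = 19.3/(2×11.4) = 0.8465
Since ρ = 0.8465 < 1, system is stable.
Offered load a = λ/μ = cρ = 19.3/11.4 = 1.6930
P₀ = [ Σₙ₌₀^1 aⁿ/n! + a^2/(2!(1-ρ)) ]⁻¹
Σ = a^0/0! + a^1/1! = 1.0000 + 1.6930 = 2.6930
a^2/(2!(1-ρ)) = 2.86619/(2 × 0.153509) = 9.3356
P₀ = 1/(2.6930 + 9.3356) = 0.08314
Lq = P₀·a^2·ρ / (2!(1-ρ)²) = 0.083135 × 2.8662 × 0.84649 / (2 × 0.023565) = 4.2797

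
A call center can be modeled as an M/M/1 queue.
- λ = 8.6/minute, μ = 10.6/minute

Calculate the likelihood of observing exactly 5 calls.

ρ = λ/μ = 8.6/10.6 = 0.8113
P(n) = (1-ρ)ρⁿ
P(5) = (1-0.8113) × 0.8113^5
P(5) = 0.1887 × 0.3515
P(5) = 0.06633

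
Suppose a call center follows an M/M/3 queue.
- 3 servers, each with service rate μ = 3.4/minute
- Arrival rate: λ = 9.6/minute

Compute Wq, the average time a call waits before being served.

Traffic intensity: ρ = λ/(cμ) = 9.6/(3×3.4) = 0.9412
Since ρ = 0.9412 < 1, system is stable.
Offered load a = λ/μ = cρ = 9.6/3.4 = 2.8235
P₀ = [ Σₙ₌₀^2 aⁿ/n! + a^3/(3!(1-ρ)) ]⁻¹
Σ = a^0/0! + a^1/1! + a^2/2! = 1.0000 + 2.8235 + 3.9862 = 7.8097
a^3/(3!(1-ρ)) = 22.510075/(6 × 0.058823529) = 63.7785
P₀ = 1/(7.8097 + 63.7785) = 0.01397
Lq = P₀·a^3·ρ / (3!(1-ρ)²) = 0.01396878 × 22.51008 × 0.9411765 / (6 × 0.003460208) = 14.2545
Wq = Lq/λ = 14.2545/9.6 = 1.4848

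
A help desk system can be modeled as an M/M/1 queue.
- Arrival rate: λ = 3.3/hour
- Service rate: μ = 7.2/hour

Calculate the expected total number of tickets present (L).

ρ = λ/μ = 3.3/7.2 = 0.4583
For M/M/1: L = λ/(μ-λ)
L = 3.3/(7.2-3.3) = 3.3/3.90
L = 0.8462 tickets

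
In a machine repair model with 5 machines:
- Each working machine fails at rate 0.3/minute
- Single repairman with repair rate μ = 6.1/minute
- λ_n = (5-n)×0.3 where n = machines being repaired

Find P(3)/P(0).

P(3)/P(0) = ∏_{i=0}^{3-1} λ_i/μ_{i+1}
= (5-0)×0.3/6.1 × (5-1)×0.3/6.1 × (5-2)×0.3/6.1
= 0.007137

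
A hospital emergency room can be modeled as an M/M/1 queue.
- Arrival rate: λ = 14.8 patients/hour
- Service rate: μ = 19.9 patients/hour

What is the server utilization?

Server utilization: ρ = λ/μ
ρ = 14.8/19.9 = 0.7437
The server is busy 74.37% of the time.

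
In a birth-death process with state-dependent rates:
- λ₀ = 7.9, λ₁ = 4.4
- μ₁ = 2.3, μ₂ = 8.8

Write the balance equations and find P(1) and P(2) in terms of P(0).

Balance equations:
State 0: λ₀P₀ = μ₁P₁ → P₁ = (λ₀/μ₁)P₀ = (7.9/2.3)P₀ = 3.4348P₀
State 1: P₂ = (λ₀λ₁)/(μ₁μ₂)P₀ = (7.9×4.4)/(2.3×8.8)P₀ = 1.7174P₀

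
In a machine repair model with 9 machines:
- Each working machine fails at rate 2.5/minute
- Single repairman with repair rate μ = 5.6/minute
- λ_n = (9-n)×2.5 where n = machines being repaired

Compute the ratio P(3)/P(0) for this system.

P(3)/P(0) = ∏_{i=0}^{3-1} λ_i/μ_{i+1}
= (9-0)×2.5/5.6 × (9-1)×2.5/5.6 × (9-2)×2.5/5.6
= 44.8422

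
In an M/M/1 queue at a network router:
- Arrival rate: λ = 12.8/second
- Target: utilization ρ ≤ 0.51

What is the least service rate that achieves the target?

ρ = λ/μ, so μ = λ/ρ
μ ≥ 12.8/0.51 = 25.0980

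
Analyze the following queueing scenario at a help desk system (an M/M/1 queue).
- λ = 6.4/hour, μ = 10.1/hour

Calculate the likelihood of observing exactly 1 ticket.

ρ = λ/μ = 6.4/10.1 = 0.6337
P(n) = (1-ρ)ρⁿ
P(1) = (1-0.6337) × 0.6337^1
P(1) = 0.3663 × 0.6337
P(1) = 0.2321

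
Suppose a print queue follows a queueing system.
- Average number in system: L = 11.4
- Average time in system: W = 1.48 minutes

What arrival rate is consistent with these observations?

Little's Law: L = λW, so λ = L/W
λ = 11.4/1.48 = 7.7027 jobs/minute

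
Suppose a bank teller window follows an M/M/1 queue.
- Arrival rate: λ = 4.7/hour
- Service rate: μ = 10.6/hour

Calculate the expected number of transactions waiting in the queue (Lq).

ρ = λ/μ = 4.7/10.6 = 0.4434
For M/M/1: Lq = λ²/(μ(μ-λ))
Lq = 22.09/(10.6 × 5.90)
Lq = 0.3532 transactions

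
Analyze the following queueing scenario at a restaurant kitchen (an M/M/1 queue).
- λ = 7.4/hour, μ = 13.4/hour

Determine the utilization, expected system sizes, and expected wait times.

Step 1: ρ = λ/μ = 7.4/13.4 = 0.5522
Step 2: L = λ/(μ-λ) = 7.4/6.00 = 1.2333
Step 3: Lq = λ²/(μ(μ-λ)) = 54.76/(13.4×6.00) = 0.6811
Step 4: W = 1/(μ-λ) = 1/6.00 = 0.166667
Step 5: Wq = λ/(μ(μ-λ)) = 7.4/(13.4×6.00) = 0.09204
Step 6: P(0) = 1-ρ = 0.4478
Verify: L = λW = 7.4×0.166667 = 1.2333 ✔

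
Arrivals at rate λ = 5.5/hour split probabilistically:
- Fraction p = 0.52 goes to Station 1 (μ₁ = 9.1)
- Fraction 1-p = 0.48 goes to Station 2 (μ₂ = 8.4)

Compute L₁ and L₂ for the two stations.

Effective rates: λ₁ = 5.5×0.52 = 2.86, λ₂ = 5.5×0.48 = 2.64
Station 1: ρ₁ = 2.86/9.1 = 0.31429, L₁ = ρ₁/(1-ρ₁) = 0.31429/(1-0.31429) = 0.4583
Station 2: ρ₂ = 2.64/8.4 = 0.31429, L₂ = ρ₂/(1-ρ₂) = 0.31429/(1-0.31429) = 0.4583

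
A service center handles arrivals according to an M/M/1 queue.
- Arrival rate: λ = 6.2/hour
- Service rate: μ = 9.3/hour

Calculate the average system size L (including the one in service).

ρ = λ/μ = 6.2/9.3 = 0.6667
For M/M/1: L = λ/(μ-λ)
L = 6.2/(9.3-6.2) = 6.2/3.10
L = 2.0000 customers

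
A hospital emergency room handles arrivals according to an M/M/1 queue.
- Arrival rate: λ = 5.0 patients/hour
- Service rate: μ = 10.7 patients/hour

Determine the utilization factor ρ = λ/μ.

Server utilization: ρ = λ/μ
ρ = 5.0/10.7 = 0.4673
The server is busy 46.73% of the time.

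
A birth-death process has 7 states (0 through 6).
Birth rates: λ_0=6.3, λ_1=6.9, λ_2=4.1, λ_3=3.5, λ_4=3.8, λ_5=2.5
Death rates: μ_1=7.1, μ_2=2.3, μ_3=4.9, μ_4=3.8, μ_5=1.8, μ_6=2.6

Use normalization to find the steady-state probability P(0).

Ratios P(n)/P(0) = (λ₀···λₙ₋₁)/(μ₁···μₙ):
P(1)/P(0) = (6.3)/(7.1) = 0.8873
P(2)/P(0) = (6.3×6.9)/(7.1×2.3) = 2.6620
P(3)/P(0) = (6.3×6.9×4.1)/(7.1×2.3×4.9) = 2.2274
P(4)/P(0) = (6.3×6.9×4.1×3.5)/(7.1×2.3×4.9×3.8) = 2.0515
P(5)/P(0) = (6.3×6.9×4.1×3.5×3.8)/(7.1×2.3×4.9×3.8×1.8) = 4.3310
P(6)/P(0) = (6.3×6.9×4.1×3.5×3.8×2.5)/(7.1×2.3×4.9×3.8×1.8×2.6) = 4.1644

Normalization: ∑ P(n) = 1
P(0) × (1.0000 + 0.8873 + 2.6620 + 2.2274 + 2.0515 + 4.3310 + 4.1644) = 1
P(0) × 17.3236 = 1
P(0) = 1/17.3236 = 0.05772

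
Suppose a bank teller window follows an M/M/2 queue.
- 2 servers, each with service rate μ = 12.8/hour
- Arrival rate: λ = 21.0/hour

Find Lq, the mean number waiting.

Traffic intensity: ρ = λ/(cμ) = 21.0/(2×12.8) = 0.8203
Since ρ = 0.8203 < 1, system is stable.
Offered load a = λ/μ = cρ = 21.0/12.8 = 1.6406
P₀ = [ Σₙ₌₀^1 aⁿ/n! + a^2/(2!(1-ρ)) ]⁻¹
Σ = a^0/0! + a^1/1! = 1.0000 + 1.6406 = 2.6406
a^2/(2!(1-ρ)) = 2.6917/(2 × 0.17969) = 7.4898
P₀ = 1/(2.6406 + 7.4898) = 0.09871
Lq = P₀·a^2·ρ / (2!(1-ρ)²) = 0.098712 × 2.6917 × 0.82031 / (2 × 0.032288) = 3.3752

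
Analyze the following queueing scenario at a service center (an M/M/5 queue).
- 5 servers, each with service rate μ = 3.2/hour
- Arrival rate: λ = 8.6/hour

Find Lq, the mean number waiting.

Traffic intensity: ρ = λ/(cμ) = 8.6/(5×3.2) = 0.5375
Since ρ = 0.5375 < 1, system is stable.
Offered load a = λ/μ = cρ = 8.6/3.2 = 2.6875
P₀ = [ Σₙ₌₀^4 aⁿ/n! + a^5/(5!(1-ρ)) ]⁻¹
Σ = a^0/0! + a^1/1! + a^2/2! + a^3/3! + a^4/4! = 1.00000 + 2.68750 + 3.61133 + 3.23515 + 2.17362 = 12.7076
a^5/(5!(1-ρ)) = 140.1982/(120 × 0.4625) = 2.5261
P₀ = 1/(12.7076 + 2.5261) = 0.06564
Lq = P₀·a^5·ρ / (5!(1-ρ)²) = 0.06564 × 140.1982 × 0.5375 / (120 × 0.2139) = 0.1927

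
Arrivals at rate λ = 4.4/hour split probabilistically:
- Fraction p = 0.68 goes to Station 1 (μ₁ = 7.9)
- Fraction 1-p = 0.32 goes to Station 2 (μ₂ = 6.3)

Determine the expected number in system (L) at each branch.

Effective rates: λ₁ = 4.4×0.68 = 2.992, λ₂ = 4.4×0.32 = 1.408
Station 1: ρ₁ = 2.992/7.9 = 0.37873, L₁ = ρ₁/(1-ρ₁) = 0.37873/(1-0.37873) = 0.6096
Station 2: ρ₂ = 1.408/6.3 = 0.2235, L₂ = ρ₂/(1-ρ₂) = 0.2235/(1-0.2235) = 0.2878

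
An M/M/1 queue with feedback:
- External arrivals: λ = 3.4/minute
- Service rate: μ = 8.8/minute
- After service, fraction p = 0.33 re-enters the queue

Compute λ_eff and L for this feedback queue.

Effective arrival rate: λ_eff = λ/(1-p) = 3.4/(1-0.33) = 3.4/0.67 = 5.0746
ρ = λ_eff/μ = 5.0746/8.8 = 0.57666
L = ρ/(1-ρ) = 0.57666/(1-0.57666) = 1.3622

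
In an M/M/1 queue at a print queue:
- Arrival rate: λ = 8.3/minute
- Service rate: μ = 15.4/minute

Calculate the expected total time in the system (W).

First, compute utilization: ρ = λ/μ = 8.3/15.4 = 0.5390
For M/M/1: W = 1/(μ-λ)
W = 1/(15.4-8.3) = 1/7.10
W = 0.1408 minutes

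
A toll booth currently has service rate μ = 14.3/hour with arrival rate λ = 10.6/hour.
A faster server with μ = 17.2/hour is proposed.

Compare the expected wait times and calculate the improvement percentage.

System 1: ρ₁ = 10.6/14.3 = 0.7413, W₁ = 1/(14.3-10.6) = 0.27027
System 2: ρ₂ = 10.6/17.2 = 0.6163, W₂ = 1/(17.2-10.6) = 0.15152
Improvement: (W₁-W₂)/W₁ = (0.27027-0.15152)/0.27027 = 43.94%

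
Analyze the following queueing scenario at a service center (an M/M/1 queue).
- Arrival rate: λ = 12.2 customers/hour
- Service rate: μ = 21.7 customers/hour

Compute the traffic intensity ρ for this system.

Server utilization: ρ = λ/μ
ρ = 12.2/21.7 = 0.5622
The server is busy 56.22% of the time.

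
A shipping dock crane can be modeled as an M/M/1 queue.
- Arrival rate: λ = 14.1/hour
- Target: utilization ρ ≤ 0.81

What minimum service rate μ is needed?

ρ = λ/μ, so μ = λ/ρ
μ ≥ 14.1/0.81 = 17.4074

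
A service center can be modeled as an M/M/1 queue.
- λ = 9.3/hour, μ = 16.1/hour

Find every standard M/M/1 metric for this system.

Step 1: ρ = λ/μ = 9.3/16.1 = 0.5776
Step 2: L = λ/(μ-λ) = 9.3/6.80 = 1.3676
Step 3: Lq = λ²/(μ(μ-λ)) = 86.49/(16.1×6.80) = 0.7900
Step 4: W = 1/(μ-λ) = 1/6.80 = 0.147059
Step 5: Wq = λ/(μ(μ-λ)) = 9.3/(16.1×6.80) = 0.08495
Step 6: P(0) = 1-ρ = 0.4224
Verify: L = λW = 9.3×0.147059 = 1.3676 ✔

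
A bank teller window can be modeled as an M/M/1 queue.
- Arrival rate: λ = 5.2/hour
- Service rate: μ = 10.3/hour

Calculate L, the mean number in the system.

ρ = λ/μ = 5.2/10.3 = 0.5049
For M/M/1: L = λ/(μ-λ)
L = 5.2/(10.3-5.2) = 5.2/5.10
L = 1.0196 transactions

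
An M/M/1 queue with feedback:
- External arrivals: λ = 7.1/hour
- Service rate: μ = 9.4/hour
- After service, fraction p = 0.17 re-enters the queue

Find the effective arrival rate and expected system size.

Effective arrival rate: λ_eff = λ/(1-p) = 7.1/(1-0.17) = 7.1/0.83 = 8.55422
ρ = λ_eff/μ = 8.55422/9.4 = 0.910023
L = ρ/(1-ρ) = 0.910023/(1-0.910023) = 10.1140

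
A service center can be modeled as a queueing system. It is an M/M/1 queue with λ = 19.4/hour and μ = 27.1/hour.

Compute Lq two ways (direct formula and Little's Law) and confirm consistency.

Method 1 (direct): Lq = λ²/(μ(μ-λ)) = 376.36/(27.1 × 7.70) = 1.8036

Method 2 (Little's Law):
W = 1/(μ-λ) = 1/7.70 = 0.12987
Wq = W - 1/μ = 0.12987 - 0.036900 = 0.09297
Lq = λWq = 19.4 × 0.09297 = 1.8036 ✔ (matches Method 1)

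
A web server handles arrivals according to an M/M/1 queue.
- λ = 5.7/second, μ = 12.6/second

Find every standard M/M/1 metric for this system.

Step 1: ρ = λ/μ = 5.7/12.6 = 0.4524
Step 2: L = λ/(μ-λ) = 5.7/6.90 = 0.8261
Step 3: Lq = λ²/(μ(μ-λ)) = 32.49/(12.6×6.90) = 0.3737
Step 4: W = 1/(μ-λ) = 1/6.90 = 0.14493
Step 5: Wq = λ/(μ(μ-λ)) = 5.7/(12.6×6.90) = 0.06556
Step 6: P(0) = 1-ρ = 0.5476
Verify: L = λW = 5.7×0.14493 = 0.8261 ✔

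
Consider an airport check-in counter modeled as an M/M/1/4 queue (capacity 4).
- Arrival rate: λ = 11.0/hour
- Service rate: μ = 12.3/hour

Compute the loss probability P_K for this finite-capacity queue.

ρ = λ/μ = 11.0/12.3 = 0.8943
P₀ = (1-ρ)/(1-ρ^(K+1)) = (1-0.8943)/(1-0.8943^5) = 0.1057/0.4280 = 0.2470
P_K = P₀×ρ^K = 0.2470 × 0.8943^4 = 0.2470 × 0.6396 = 0.1580
Blocking probability = 15.80%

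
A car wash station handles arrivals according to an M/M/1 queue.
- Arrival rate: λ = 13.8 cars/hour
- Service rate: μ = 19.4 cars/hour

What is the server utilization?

Server utilization: ρ = λ/μ
ρ = 13.8/19.4 = 0.7113
The server is busy 71.13% of the time.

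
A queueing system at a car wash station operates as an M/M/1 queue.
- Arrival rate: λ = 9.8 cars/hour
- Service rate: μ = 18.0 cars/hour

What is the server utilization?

Server utilization: ρ = λ/μ
ρ = 9.8/18.0 = 0.5444
The server is busy 54.44% of the time.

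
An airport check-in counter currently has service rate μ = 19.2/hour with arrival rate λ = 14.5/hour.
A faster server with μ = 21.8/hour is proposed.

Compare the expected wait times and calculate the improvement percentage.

System 1: ρ₁ = 14.5/19.2 = 0.7552, W₁ = 1/(19.2-14.5) = 0.2128
System 2: ρ₂ = 14.5/21.8 = 0.6651, W₂ = 1/(21.8-14.5) = 0.1370
Improvement: (W₁-W₂)/W₁ = (0.2128-0.1370)/0.2128 = 35.62%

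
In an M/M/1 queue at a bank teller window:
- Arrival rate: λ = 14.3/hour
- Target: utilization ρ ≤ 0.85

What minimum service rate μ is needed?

ρ = λ/μ, so μ = λ/ρ
μ ≥ 14.3/0.85 = 16.8235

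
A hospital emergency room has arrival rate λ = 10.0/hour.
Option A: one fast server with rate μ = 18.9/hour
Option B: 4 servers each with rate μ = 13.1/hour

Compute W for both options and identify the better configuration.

Option A: single server μ = 18.9 (M/M/1)
  ρ_A = 10.0/18.9 = 0.5291
  W_A = 1/(μ-λ) = 1/(18.9-10.0) = 1/8.90 = 0.1124

Option B: 4 servers μ = 13.1 (M/M/4)
  ρ_B = λ/(cμ) = 10.0/(4×13.1) = 0.1908
  Offered load a = λ/μ = cρ = 10.0/13.1 = 0.7634
  P₀ = [ Σₙ₌₀^3 aⁿ/n! + a^4/(4!(1-ρ)) ]⁻¹
  Σ = a^0/0! + a^1/1! + a^2/2! + a^3/3! = 1.0000 + 0.7634 + 0.2914 + 0.07414 = 2.1289
  a^4/(4!(1-ρ)) = 0.3396/(24 × 0.8092) = 0.01749
  P₀ = 1/(2.1289 + 0.01749) = 0.4659
  Lq = P₀·a^4·ρ / (4!(1-ρ)²) = 0.4659 × 0.3396 × 0.1908 / (24 × 0.6547) = 0.001921
  Wq_B = Lq/λ = 0.001921/10.0 = 0.0001921
  W_B = Wq_B + 1/μ = 0.0001921 + 0.07634 = 0.07653

Since W_B = 0.07653 < W_A = 0.1124, Option B (multiple servers) has the shorter time in system.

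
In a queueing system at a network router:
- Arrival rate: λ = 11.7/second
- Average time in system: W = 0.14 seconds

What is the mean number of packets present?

Little's Law: L = λW
L = 11.7 × 0.14 = 1.6380 packets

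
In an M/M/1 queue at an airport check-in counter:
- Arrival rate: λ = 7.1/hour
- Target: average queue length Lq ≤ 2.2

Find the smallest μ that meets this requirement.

For M/M/1: Lq = λ²/(μ(μ-λ))
Need Lq ≤ 2.2, i.e. μ(μ-λ) ≥ λ²/2.2
μ² - 7.1μ - 50.41/2.2 ≥ 0  →  μ² - 7.1μ - 22.913636 ≥ 0
Quadratic formula (positive root): μ = [λ + √(λ² + 4×22.913636)]/2
Discriminant: 50.41 + 4×22.913636 = 142.0645, √142.0645 = 11.91908
μ ≥ (7.1 + 11.91908)/2 = 9.5095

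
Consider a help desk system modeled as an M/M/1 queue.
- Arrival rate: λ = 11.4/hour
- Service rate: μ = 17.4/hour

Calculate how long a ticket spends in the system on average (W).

First, compute utilization: ρ = λ/μ = 11.4/17.4 = 0.6552
For M/M/1: W = 1/(μ-λ)
W = 1/(17.4-11.4) = 1/6.00
W = 0.1667 hours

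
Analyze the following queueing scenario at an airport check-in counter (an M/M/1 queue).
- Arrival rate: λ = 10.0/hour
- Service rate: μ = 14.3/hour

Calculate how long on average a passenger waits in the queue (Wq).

First, compute utilization: ρ = λ/μ = 10.0/14.3 = 0.6993
For M/M/1: Wq = λ/(μ(μ-λ))
Wq = 10.0/(14.3 × (14.3-10.0))
Wq = 10.0/(14.3 × 4.30)
Wq = 0.1626 hours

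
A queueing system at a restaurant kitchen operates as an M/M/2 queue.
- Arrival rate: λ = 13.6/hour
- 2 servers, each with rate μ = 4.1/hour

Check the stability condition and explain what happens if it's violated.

Stability requires ρ = λ/(cμ) < 1
ρ = 13.6/(2 × 4.1) = 13.6/8.20 = 1.6585
Since 1.6585 ≥ 1, the system is UNSTABLE.
Need c > λ/μ = 13.6/4.1 = 3.32.
Minimum servers needed: c = 4.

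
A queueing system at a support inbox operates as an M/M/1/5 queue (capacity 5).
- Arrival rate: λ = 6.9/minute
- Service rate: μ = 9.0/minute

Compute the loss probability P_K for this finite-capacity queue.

ρ = λ/μ = 6.9/9.0 = 0.76666667
P₀ = (1-ρ)/(1-ρ^(K+1)) = (1-0.76666667)/(1-0.76666667^6) = 0.2333/0.7969 = 0.2928
P_K = P₀×ρ^K = 0.29279 × 0.76666667^5 = 0.29279 × 0.26487 = 0.07755
Blocking probability = 7.76%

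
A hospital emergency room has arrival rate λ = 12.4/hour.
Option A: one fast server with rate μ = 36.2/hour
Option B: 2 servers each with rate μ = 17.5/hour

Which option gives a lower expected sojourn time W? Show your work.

Option A: single server μ = 36.2 (M/M/1)
  ρ_A = 12.4/36.2 = 0.3425
  W_A = 1/(μ-λ) = 1/(36.2-12.4) = 1/23.80 = 0.04202

Option B: 2 servers μ = 17.5 (M/M/2)
  ρ_B = λ/(cμ) = 12.4/(2×17.5) = 0.3543
  Offered load a = λ/μ = cρ = 12.4/17.5 = 0.7086
  P₀ = [ Σₙ₌₀^1 aⁿ/n! + a^2/(2!(1-ρ)) ]⁻¹
  Σ = a^0/0! + a^1/1! = 1.0000 + 0.7086 = 1.7086
  a^2/(2!(1-ρ)) = 0.5021/(2 × 0.6457) = 0.3888
  P₀ = 1/(1.7086 + 0.3888) = 0.4768
  Lq = P₀·a^2·ρ / (2!(1-ρ)²) = 0.4768 × 0.5021 × 0.3543 / (2 × 0.4169) = 0.1017
  Wq_B = Lq/λ = 0.1017/12.4 = 0.008202
  W_B = Wq_B + 1/μ = 0.008202 + 0.05714 = 0.06534

Since W_A = 0.04202 < W_B = 0.06534, Option A (single fast server) has the shorter time in system.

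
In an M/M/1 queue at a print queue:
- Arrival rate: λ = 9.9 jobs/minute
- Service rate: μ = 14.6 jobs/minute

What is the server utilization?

Server utilization: ρ = λ/μ
ρ = 9.9/14.6 = 0.6781
The server is busy 67.81% of the time.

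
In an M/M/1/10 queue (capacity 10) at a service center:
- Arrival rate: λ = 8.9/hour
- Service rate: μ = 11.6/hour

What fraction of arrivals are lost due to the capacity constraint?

ρ = λ/μ = 8.9/11.6 = 0.76724
P₀ = (1-ρ)/(1-ρ^(K+1)) = (1-0.76724)/(1-0.76724^11) = 0.2328/0.9458 = 0.2461
P_K = P₀×ρ^K = 0.24611 × 0.76724^10 = 0.24611 × 0.070683 = 0.01740
Blocking probability = 1.74%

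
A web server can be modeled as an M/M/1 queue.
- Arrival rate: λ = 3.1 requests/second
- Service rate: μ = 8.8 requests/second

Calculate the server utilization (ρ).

Server utilization: ρ = λ/μ
ρ = 3.1/8.8 = 0.3523
The server is busy 35.23% of the time.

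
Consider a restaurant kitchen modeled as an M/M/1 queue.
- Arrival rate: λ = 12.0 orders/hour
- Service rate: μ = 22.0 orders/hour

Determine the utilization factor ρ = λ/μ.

Server utilization: ρ = λ/μ
ρ = 12.0/22.0 = 0.5455
The server is busy 54.55% of the time.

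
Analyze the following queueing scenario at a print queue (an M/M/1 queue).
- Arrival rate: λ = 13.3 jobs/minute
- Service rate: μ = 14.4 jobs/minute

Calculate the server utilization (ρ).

Server utilization: ρ = λ/μ
ρ = 13.3/14.4 = 0.9236
The server is busy 92.36% of the time.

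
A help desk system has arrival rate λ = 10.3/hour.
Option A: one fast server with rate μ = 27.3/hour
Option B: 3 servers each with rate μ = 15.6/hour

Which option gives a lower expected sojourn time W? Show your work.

Option A: single server μ = 27.3 (M/M/1)
  ρ_A = 10.3/27.3 = 0.3773
  W_A = 1/(μ-λ) = 1/(27.3-10.3) = 1/17.00 = 0.05882

Option B: 3 servers μ = 15.6 (M/M/3)
  ρ_B = λ/(cμ) = 10.3/(3×15.6) = 0.2201
  Offered load a = λ/μ = cρ = 10.3/15.6 = 0.6603
  P₀ = [ Σₙ₌₀^2 aⁿ/n! + a^3/(3!(1-ρ)) ]⁻¹
  Σ = a^0/0! + a^1/1! + a^2/2! = 1.0000 + 0.66026 + 0.21797 = 1.8782
  a^3/(3!(1-ρ)) = 0.28783/(6 × 0.77991) = 0.06151
  P₀ = 1/(1.8782 + 0.06151) = 0.5155
  Lq = P₀·a^3·ρ / (3!(1-ρ)²) = 0.51553 × 0.28783 × 0.22009 / (6 × 0.60827) = 0.008948
  Wq_B = Lq/λ = 0.0089483/10.3 = 0.0008688
  W_B = Wq_B + 1/μ = 0.0008688 + 0.06410 = 0.06497

Since W_A = 0.05882 < W_B = 0.06497, Option A (single fast server) has the shorter time in system.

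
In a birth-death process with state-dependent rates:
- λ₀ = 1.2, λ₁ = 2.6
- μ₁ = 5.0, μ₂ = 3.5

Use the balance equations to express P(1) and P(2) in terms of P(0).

Balance equations:
State 0: λ₀P₀ = μ₁P₁ → P₁ = (λ₀/μ₁)P₀ = (1.2/5.0)P₀ = 0.2400P₀
State 1: P₂ = (λ₀λ₁)/(μ₁μ₂)P₀ = (1.2×2.6)/(5.0×3.5)P₀ = 0.1783P₀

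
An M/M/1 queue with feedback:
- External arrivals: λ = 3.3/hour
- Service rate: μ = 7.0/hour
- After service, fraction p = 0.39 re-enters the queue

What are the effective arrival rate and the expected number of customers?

Effective arrival rate: λ_eff = λ/(1-p) = 3.3/(1-0.39) = 3.3/0.61 = 5.40984
ρ = λ_eff/μ = 5.40984/7.0 = 0.772834
L = ρ/(1-ρ) = 0.772834/(1-0.772834) = 3.4021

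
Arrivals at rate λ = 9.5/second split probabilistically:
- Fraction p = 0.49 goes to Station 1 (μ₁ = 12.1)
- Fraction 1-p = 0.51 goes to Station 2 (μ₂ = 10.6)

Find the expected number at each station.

Effective rates: λ₁ = 9.5×0.49 = 4.655, λ₂ = 9.5×0.51 = 4.845
Station 1: ρ₁ = 4.655/12.1 = 0.384711, L₁ = ρ₁/(1-ρ₁) = 0.384711/(1-0.384711) = 0.6253
Station 2: ρ₂ = 4.845/10.6 = 0.45708, L₂ = ρ₂/(1-ρ₂) = 0.45708/(1-0.45708) = 0.8419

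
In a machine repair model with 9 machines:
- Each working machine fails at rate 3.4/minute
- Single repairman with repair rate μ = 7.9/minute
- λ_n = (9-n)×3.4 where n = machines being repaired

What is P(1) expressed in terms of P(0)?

P(1)/P(0) = ∏_{i=0}^{1-1} λ_i/μ_{i+1}
= (9-0)×3.4/7.9
= 3.8734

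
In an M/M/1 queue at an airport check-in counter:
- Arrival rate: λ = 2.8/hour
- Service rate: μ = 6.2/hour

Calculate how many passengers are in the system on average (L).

ρ = λ/μ = 2.8/6.2 = 0.4516
For M/M/1: L = λ/(μ-λ)
L = 2.8/(6.2-2.8) = 2.8/3.40
L = 0.8235 passengers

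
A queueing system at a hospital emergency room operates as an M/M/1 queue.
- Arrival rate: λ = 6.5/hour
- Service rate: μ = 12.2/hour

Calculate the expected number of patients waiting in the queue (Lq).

ρ = λ/μ = 6.5/12.2 = 0.5328
For M/M/1: Lq = λ²/(μ(μ-λ))
Lq = 42.25/(12.2 × 5.70)
Lq = 0.6076 patients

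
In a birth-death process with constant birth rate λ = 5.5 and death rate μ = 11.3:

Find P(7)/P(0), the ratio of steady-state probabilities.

For constant rates: P(n)/P(0) = (λ/μ)^n
P(7)/P(0) = (5.5/11.3)^7 = 0.486726^7 = 0.006471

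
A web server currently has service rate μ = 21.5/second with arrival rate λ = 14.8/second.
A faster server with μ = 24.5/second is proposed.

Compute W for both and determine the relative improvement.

System 1: ρ₁ = 14.8/21.5 = 0.6884, W₁ = 1/(21.5-14.8) = 0.14925
System 2: ρ₂ = 14.8/24.5 = 0.6041, W₂ = 1/(24.5-14.8) = 0.10309
Improvement: (W₁-W₂)/W₁ = (0.14925-0.10309)/0.14925 = 30.93%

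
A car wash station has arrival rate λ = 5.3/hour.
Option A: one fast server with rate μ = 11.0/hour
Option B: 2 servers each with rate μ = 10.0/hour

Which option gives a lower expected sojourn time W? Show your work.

Option A: single server μ = 11.0 (M/M/1)
  ρ_A = 5.3/11.0 = 0.4818
  W_A = 1/(μ-λ) = 1/(11.0-5.3) = 1/5.70 = 0.1754

Option B: 2 servers μ = 10.0 (M/M/2)
  ρ_B = λ/(cμ) = 5.3/(2×10.0) = 0.2650
  Offered load a = λ/μ = cρ = 5.3/10.0 = 0.5300
  P₀ = [ Σₙ₌₀^1 aⁿ/n! + a^2/(2!(1-ρ)) ]⁻¹
  Σ = a^0/0! + a^1/1! = 1.0000 + 0.5300 = 1.5300
  a^2/(2!(1-ρ)) = 0.2809/(2 × 0.7350) = 0.1911
  P₀ = 1/(1.5300 + 0.1911) = 0.5810
  Lq = P₀·a^2·ρ / (2!(1-ρ)²) = 0.5810 × 0.2809 × 0.2650 / (2 × 0.5402) = 0.04003
  Wq_B = Lq/λ = 0.04003/5.3 = 0.007553
  W_B = Wq_B + 1/μ = 0.007553 + 0.1000 = 0.1076

Since W_B = 0.1076 < W_A = 0.1754, Option B (multiple servers) has the shorter time in system.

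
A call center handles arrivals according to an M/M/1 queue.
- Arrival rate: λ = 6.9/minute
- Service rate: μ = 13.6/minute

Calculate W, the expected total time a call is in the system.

First, compute utilization: ρ = λ/μ = 6.9/13.6 = 0.5074
For M/M/1: W = 1/(μ-λ)
W = 1/(13.6-6.9) = 1/6.70
W = 0.1493 minutes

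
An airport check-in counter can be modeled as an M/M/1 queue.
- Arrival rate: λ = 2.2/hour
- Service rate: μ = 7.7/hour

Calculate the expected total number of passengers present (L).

ρ = λ/μ = 2.2/7.7 = 0.2857
For M/M/1: L = λ/(μ-λ)
L = 2.2/(7.7-2.2) = 2.2/5.50
L = 0.4000 passengers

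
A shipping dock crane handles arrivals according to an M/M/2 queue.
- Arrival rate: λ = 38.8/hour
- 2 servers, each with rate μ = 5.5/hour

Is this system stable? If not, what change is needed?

Stability requires ρ = λ/(cμ) < 1
ρ = 38.8/(2 × 5.5) = 38.8/11.00 = 3.5273
Since 3.5273 ≥ 1, the system is UNSTABLE.
Need c > λ/μ = 38.8/5.5 = 7.05.
Minimum servers needed: c = 8.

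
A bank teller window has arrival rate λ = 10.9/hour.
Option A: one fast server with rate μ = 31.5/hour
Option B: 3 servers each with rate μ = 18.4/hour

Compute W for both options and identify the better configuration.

Option A: single server μ = 31.5 (M/M/1)
  ρ_A = 10.9/31.5 = 0.3460
  W_A = 1/(μ-λ) = 1/(31.5-10.9) = 1/20.60 = 0.04854

Option B: 3 servers μ = 18.4 (M/M/3)
  ρ_B = λ/(cμ) = 10.9/(3×18.4) = 0.1975
  Offered load a = λ/μ = cρ = 10.9/18.4 = 0.5924
  P₀ = [ Σₙ₌₀^2 aⁿ/n! + a^3/(3!(1-ρ)) ]⁻¹
  Σ = a^0/0! + a^1/1! + a^2/2! = 1.0000 + 0.5924 + 0.1755 = 1.7679
  a^3/(3!(1-ρ)) = 0.20789/(6 × 0.80254) = 0.04317
  P₀ = 1/(1.7679 + 0.04317) = 0.5522
  Lq = P₀·a^3·ρ / (3!(1-ρ)²) = 0.55217 × 0.20789 × 0.19746 / (6 × 0.64406) = 0.005866
  Wq_B = Lq/λ = 0.0058655/10.9 = 0.0005381
  W_B = Wq_B + 1/μ = 0.0005381 + 0.05435 = 0.05489

Since W_A = 0.04854 < W_B = 0.05489, Option A (single fast server) has the shorter time in system.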